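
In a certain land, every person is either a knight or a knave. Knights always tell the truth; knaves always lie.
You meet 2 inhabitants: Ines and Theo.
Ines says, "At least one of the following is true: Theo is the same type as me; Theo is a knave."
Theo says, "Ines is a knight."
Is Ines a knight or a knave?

Consistent assignments: {Ines=knight, Theo=knight}
In every consistent assignment, Ines is a knight.

Ines is a knight.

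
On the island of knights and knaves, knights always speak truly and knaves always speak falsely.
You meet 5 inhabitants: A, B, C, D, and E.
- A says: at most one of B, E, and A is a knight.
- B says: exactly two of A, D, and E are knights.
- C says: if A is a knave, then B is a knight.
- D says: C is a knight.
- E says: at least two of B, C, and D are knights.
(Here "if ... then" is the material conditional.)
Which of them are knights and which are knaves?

A is a knave, B is a knight, C is a knight, D is a knight, and E is a knight.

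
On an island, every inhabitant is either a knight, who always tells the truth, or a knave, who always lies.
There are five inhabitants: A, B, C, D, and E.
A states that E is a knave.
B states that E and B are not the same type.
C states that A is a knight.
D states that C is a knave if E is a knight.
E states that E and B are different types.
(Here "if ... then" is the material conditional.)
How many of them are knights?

3

The unique consistent assignment is A=knight, B=knave, C=knight, D=knight, E=knave.
That has 3 knights.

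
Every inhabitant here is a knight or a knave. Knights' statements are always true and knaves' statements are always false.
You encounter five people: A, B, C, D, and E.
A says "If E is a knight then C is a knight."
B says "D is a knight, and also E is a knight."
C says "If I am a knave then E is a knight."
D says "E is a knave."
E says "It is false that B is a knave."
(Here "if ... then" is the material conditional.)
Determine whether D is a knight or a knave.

D is a knight.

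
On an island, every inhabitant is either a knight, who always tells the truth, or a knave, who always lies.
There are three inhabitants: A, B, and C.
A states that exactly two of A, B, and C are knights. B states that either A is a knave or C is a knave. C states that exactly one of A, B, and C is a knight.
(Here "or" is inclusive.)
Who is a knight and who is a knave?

A is a knight, B is a knight, and C is a knave.

As a knight, A's statement "exactly two of A, B, and C are knights" should be True; it is.
B is a knight, and the claim "either A is a knave or C is a knave" is indeed True.
C is a knave, so "exactly one of A, B, and C is a knight" must be false — and it is.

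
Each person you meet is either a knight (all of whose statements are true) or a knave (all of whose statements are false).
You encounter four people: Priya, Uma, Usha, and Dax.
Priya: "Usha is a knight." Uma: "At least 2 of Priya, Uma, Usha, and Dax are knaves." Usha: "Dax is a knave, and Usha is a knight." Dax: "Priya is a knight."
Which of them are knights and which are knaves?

Priya (knave): "Usha is a knight" — False. ✓
Since Uma is a knight, "at least 2 of Priya, Uma, Usha, and Dax are knaves" needs to be true, which holds.
Usha is a knave, and the claim "Dax is a knave, and Usha is a knight" is indeed False.
Dax is a knave, and the claim "Priya is a knight" is indeed False.

Priya is a knave, Uma is a knight, Usha is a knave, and Dax is a knave.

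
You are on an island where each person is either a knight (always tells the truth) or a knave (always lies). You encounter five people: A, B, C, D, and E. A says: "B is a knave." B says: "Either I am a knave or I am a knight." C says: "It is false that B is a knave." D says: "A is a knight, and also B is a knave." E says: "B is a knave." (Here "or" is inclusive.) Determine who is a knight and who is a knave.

A is a knave; "B is a knave" is False, as required.
Since B is a knight, "either I am a knave or I am a knight" needs to be true, which holds.
C (knight): "it is false that B is a knave" — true. ✓
D is a knave, and the claim "A is a knight, and also B is a knave" is indeed False.
Since E is a knave, "B is a knave" needs to be False, which holds.

A is a knave, B is a knight, C is a knight, D is a knave, and E is a knave.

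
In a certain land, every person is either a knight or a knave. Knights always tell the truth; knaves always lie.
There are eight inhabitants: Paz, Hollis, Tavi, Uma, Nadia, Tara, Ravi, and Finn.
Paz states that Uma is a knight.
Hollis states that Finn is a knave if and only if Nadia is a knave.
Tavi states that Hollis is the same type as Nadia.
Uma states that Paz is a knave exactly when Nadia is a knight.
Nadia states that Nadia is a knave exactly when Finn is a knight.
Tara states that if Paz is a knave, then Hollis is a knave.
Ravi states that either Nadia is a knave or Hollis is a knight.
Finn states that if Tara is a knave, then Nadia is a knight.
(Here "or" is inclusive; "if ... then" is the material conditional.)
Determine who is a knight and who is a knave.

Paz is a knave, Hollis is a knight, Tavi is a knave, Uma is a knave, Nadia is a knave, Tara is a knave, Ravi is a knight, and Finn is a knave.

As a knave, Paz's statement "Uma is a knight" should be false; it is.
As a knight, Hollis's statement "Finn is a knave if and only if Nadia is a knave" should be True; it is.
As a knave, Tavi's statement "Hollis is the same type as Nadia" should be false; it is.
Since Uma is a knave, "Paz is a knave exactly when Nadia is a knight" needs to be false, which holds.
Since Nadia is a knave, "Nadia is a knave exactly when Finn is a knight" needs to be false, which holds.
Since Tara is a knave, "if Paz is a knave, then Hollis is a knave" needs to be false, which holds.
As a knight, Ravi's statement "either Nadia is a knave or Hollis is a knight" should be True; it is.
As a knave, Finn's statement "if Tara is a knave, then Nadia is a knight" should be false; it is.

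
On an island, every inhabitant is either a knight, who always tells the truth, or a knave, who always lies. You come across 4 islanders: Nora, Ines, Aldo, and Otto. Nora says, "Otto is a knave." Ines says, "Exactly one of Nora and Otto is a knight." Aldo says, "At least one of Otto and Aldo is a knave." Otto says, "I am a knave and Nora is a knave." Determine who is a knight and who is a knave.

Knights: Nora, Ines, and Aldo. Knaves: Otto.

Suppose Nora is a knave. Then Nora's statement "Otto is a knave" would have to be false. Checking the 8 ways to assign the others, none is consistent with every speaker.
(For instance, with Ines=knight, Aldo=knight, Otto=knave, Nora's claim "Otto is a knave" comes out true where it would need to be false.)
So Nora must be a knight, making "Otto is a knave" true. Taking Nora=knight, Ines=knight, Aldo=knight, Otto=knave, each remaining statement checks out:
  Ines (knight): "exactly one of Nora and Otto is a knight" — true. ✓
  Aldo (knight): "at least one of Otto and Aldo is a knave" — true. ✓
  Otto (knave): "I am a knave and Nora is a knave" — false. ✓
This is the unique consistent assignment.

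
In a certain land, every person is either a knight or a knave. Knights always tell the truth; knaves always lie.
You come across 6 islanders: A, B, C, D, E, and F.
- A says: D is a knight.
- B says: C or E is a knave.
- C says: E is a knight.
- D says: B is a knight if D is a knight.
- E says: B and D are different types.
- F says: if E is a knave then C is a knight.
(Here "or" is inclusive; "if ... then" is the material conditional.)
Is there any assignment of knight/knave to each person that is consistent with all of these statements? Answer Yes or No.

One consistent assignment: A=knight, B=knight, C=knave, D=knight, E=knave, F=knave.

Yes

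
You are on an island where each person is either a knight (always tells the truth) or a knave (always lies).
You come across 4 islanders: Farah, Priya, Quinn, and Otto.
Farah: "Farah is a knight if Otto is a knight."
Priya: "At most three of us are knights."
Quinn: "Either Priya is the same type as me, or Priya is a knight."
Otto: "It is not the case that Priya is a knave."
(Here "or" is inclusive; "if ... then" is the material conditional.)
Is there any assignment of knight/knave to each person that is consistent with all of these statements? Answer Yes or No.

Yes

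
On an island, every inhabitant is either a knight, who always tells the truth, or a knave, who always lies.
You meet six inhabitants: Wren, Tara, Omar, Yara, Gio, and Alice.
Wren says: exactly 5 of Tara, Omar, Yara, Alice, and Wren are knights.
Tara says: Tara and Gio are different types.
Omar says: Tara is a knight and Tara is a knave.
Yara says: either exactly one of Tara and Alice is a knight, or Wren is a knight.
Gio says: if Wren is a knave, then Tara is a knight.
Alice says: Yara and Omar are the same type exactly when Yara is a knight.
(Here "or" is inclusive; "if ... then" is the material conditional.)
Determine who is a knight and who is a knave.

Wren is a knave, and the claim "exactly 5 of Tara, Omar, Yara, Alice, and Wren are knights" is indeed false.
Since Tara is a knave, "Tara and Gio are different types" needs to be false, which holds.
Omar is a knave, so "Tara is a knight and Tara is a knave" must be false — and it is.
Yara is a knave, so "either exactly one of Tara and Alice is a knight, or Wren is a knight" must be false — and it is.
As a knave, Gio's statement "if Wren is a knave, then Tara is a knight" should be false; it is.
Since Alice is a knave, "Yara and Omar are the same type exactly when Yara is a knight" needs to be false, which holds.

Wren is a knave, Tara is a knave, Omar is a knave, Yara is a knave, Gio is a knave, and Alice is a knave.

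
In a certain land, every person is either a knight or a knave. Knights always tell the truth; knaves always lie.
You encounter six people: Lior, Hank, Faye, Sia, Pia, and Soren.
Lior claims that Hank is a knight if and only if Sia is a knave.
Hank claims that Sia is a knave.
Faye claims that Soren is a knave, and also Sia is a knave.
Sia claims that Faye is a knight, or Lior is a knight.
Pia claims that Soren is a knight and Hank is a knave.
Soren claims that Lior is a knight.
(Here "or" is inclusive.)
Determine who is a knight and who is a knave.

Knights: Lior, Sia, Pia, and Soren. Knaves: Hank and Faye.

Since Lior is a knight, "Hank is a knight if and only if Sia is a knave" needs to be True, which holds.
Hank is a knave; "Sia is a knave" is False, as required.
Since Faye is a knave, "Soren is a knave, and also Sia is a knave" needs to be False, which holds.
Sia is a knight, and the claim "Faye is a knight, or Lior is a knight" is indeed True.
Pia is a knight, so "Soren is a knight and Hank is a knave" must be True — and it is.
Soren is a knight, so "Lior is a knight" must be True — and it is.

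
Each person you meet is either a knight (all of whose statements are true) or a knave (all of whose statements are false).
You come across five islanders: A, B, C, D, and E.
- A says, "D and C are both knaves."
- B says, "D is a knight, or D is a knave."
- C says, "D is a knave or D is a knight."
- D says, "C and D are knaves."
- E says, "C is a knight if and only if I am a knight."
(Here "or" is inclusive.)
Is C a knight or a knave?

C is a knight.

Consistent assignments: {A=knave, B=knight, C=knight, D=knave, E=knight}; {A=knave, B=knight, C=knight, D=knave, E=knave}
In every consistent assignment, C is a knight.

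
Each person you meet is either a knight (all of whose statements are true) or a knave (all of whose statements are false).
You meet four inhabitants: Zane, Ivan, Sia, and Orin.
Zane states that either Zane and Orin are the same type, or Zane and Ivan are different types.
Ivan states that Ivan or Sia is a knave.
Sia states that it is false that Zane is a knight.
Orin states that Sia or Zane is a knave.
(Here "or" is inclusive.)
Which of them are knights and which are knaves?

Zane is a knight, so "either Zane and Orin are the same type, or Zane and Ivan are different types" must be true — and it is.
Since Ivan is a knight, "Ivan or Sia is a knave" needs to be true, which holds.
Sia is a knave, and the claim "it is false that Zane is a knight" is indeed False.
Orin (knight): "Sia or Zane is a knave" — true. ✓

Zane is a knight, Ivan is a knight, Sia is a knave, and Orin is a knight.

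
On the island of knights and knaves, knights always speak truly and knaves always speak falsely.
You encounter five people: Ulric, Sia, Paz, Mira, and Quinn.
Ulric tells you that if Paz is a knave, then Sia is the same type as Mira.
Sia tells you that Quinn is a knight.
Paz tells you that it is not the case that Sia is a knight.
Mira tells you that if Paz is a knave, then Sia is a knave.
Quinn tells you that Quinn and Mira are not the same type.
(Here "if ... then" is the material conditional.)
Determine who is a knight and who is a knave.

Ulric (knave): "if Paz is a knave, then Sia is the same type as Mira" — false. ✓
Sia is a knight, and the claim "Quinn is a knight" is indeed True.
Paz is a knave, and the claim "it is not the case that Sia is a knight" is indeed false.
Mira is a knave, so "if Paz is a knave, then Sia is a knave" must be false — and it is.
Quinn is a knight, and the claim "Quinn and Mira are not the same type" is indeed True.

Knights: Sia and Quinn. Knaves: Ulric, Paz, and Mira.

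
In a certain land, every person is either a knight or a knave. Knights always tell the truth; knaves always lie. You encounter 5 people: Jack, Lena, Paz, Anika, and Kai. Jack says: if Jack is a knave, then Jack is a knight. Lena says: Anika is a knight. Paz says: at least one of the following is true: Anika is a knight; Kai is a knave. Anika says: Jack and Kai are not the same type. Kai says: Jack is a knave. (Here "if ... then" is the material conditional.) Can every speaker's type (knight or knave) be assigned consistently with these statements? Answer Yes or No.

Yes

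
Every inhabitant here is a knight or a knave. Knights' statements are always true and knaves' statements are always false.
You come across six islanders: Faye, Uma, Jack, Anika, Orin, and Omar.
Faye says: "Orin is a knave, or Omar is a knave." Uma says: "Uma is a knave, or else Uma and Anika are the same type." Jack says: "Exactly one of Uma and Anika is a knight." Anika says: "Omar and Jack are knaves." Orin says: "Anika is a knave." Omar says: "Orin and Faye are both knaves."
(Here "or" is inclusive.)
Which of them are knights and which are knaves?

Since Faye is a knight, "Orin is a knave, or Omar is a knave" needs to be true, which holds.
As a knight, Uma's statement "Uma is a knave, or else Uma and Anika are the same type" should be true; it is.
As a knave, Jack's statement "exactly one of Uma and Anika is a knight" should be False; it is.
As a knight, Anika's statement "Omar and Jack are knaves" should be true; it is.
Orin is a knave, and the claim "Anika is a knave" is indeed False.
Omar (knave): "Orin and Faye are both knaves" — False. ✓

Faye is a knight, Uma is a knight, Jack is a knave, Anika is a knight, Orin is a knave, and Omar is a knave.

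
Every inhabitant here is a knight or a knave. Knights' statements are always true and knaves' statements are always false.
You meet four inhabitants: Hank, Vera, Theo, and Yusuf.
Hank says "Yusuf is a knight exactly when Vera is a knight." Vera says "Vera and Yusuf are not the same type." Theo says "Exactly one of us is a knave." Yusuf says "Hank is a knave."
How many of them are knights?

1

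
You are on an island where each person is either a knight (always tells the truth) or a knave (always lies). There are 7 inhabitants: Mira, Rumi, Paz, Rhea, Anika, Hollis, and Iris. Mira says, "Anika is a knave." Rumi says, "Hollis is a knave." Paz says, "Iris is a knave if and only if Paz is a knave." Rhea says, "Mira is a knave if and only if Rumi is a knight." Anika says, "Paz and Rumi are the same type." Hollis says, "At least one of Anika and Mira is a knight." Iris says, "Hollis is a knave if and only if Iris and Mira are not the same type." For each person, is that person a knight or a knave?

Knights: Mira, Paz, Rhea, Hollis, and Iris. Knaves: Rumi and Anika.

Mira (knight): "Anika is a knave" — True. ✓
Since Rumi is a knave, "Hollis is a knave" needs to be false, which holds.
Paz is a knight, so "Iris is a knave if and only if Paz is a knave" must be True — and it is.
Rhea (knight): "Mira is a knave if and only if Rumi is a knight" — True. ✓
Anika (knave): "Paz and Rumi are the same type" — false. ✓
Hollis is a knight, and the claim "at least one of Anika and Mira is a knight" is indeed True.
As a knight, Iris's statement "Hollis is a knave if and only if Iris and Mira are not the same type" should be True; it is.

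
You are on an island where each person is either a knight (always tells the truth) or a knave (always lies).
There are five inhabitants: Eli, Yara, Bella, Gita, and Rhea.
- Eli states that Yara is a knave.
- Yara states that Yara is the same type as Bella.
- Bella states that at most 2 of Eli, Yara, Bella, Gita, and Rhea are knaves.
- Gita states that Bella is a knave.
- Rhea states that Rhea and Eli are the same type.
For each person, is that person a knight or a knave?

Eli is a knight, Yara is a knave, Bella is a knight, Gita is a knave, and Rhea is a knight.

Eli is a knight; "Yara is a knave" is true, as required.
Yara (knave): "Yara is the same type as Bella" — False. ✓
Since Bella is a knight, "at most 2 of Eli, Yara, Bella, Gita, and Rhea are knaves" needs to be true, which holds.
Gita is a knave; "Bella is a knave" is False, as required.
Since Rhea is a knight, "Rhea and Eli are the same type" needs to be true, which holds.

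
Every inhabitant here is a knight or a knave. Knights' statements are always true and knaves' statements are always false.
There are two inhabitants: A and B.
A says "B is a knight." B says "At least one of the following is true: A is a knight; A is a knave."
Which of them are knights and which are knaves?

A is a knight and B is a knight.

As a knight, A's statement "B is a knight" should be True; it is.
As a knight, B's statement "at least one of the following is true: A is a knight; A is a knave" should be True; it is.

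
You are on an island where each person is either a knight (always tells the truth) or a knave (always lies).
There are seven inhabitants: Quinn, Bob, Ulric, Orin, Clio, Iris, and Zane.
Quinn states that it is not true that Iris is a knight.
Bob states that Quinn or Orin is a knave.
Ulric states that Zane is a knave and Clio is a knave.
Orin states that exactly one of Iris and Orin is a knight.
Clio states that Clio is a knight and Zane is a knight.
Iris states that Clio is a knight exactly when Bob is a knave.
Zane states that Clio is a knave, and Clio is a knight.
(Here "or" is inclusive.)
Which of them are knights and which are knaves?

Knights: Quinn, Ulric, and Orin. Knaves: Bob, Clio, Iris, and Zane.

Quinn is a knight; "it is not true that Iris is a knight" is true, as required.
Since Bob is a knave, "Quinn or Orin is a knave" needs to be False, which holds.
Since Ulric is a knight, "Zane is a knave and Clio is a knave" needs to be true, which holds.
Since Orin is a knight, "exactly one of Iris and Orin is a knight" needs to be true, which holds.
Clio (knave): "Clio is a knight and Zane is a knight" — False. ✓
Iris is a knave, so "Clio is a knight exactly when Bob is a knave" must be False — and it is.
Since Zane is a knave, "Clio is a knave, and Clio is a knight" needs to be False, which holds.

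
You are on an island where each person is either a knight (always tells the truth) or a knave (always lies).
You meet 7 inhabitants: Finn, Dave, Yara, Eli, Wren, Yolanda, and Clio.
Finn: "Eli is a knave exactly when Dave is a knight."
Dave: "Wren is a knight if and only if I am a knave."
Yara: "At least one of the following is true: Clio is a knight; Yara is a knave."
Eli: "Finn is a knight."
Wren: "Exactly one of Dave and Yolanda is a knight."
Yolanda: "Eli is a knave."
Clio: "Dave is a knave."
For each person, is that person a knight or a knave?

As a knight, Finn's statement "Eli is a knave exactly when Dave is a knight" should be true; it is.
Dave (knave): "Wren is a knight if and only if I am a knave" — false. ✓
Yara (knight): "at least one of the following is true: Clio is a knight; Yara is a knave" — true. ✓
Eli is a knight, and the claim "Finn is a knight" is indeed true.
Wren is a knave, and the claim "exactly one of Dave and Yolanda is a knight" is indeed false.
Yolanda (knave): "Eli is a knave" — false. ✓
Clio is a knight, and the claim "Dave is a knave" is indeed true.

Finn is a knight, Dave is a knave, Yara is a knight, Eli is a knight, Wren is a knave, Yolanda is a knave, and Clio is a knight.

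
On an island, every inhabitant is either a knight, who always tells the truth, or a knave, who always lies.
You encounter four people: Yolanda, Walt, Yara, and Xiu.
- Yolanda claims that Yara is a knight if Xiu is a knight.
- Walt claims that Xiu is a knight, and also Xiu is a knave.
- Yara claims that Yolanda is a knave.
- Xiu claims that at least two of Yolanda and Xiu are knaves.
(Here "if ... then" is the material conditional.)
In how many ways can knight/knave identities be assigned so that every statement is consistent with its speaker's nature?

1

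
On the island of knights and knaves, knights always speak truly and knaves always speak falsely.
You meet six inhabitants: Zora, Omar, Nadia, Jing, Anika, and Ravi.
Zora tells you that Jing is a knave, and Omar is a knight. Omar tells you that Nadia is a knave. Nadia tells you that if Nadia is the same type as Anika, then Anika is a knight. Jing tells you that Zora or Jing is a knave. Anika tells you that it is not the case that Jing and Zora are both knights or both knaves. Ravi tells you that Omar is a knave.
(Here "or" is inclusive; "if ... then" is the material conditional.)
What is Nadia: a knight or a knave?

Nadia is a knight.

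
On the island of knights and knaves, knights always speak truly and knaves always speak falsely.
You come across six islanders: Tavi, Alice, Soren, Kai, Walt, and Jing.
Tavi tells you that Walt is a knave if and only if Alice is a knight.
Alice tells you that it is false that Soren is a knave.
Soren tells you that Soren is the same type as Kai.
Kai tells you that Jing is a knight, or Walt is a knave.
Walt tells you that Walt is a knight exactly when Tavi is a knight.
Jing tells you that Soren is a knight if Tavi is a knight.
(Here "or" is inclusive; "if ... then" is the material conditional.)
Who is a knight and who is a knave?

As a knight, Tavi's statement "Walt is a knave if and only if Alice is a knight" should be True; it is.
Since Alice is a knight, "it is false that Soren is a knave" needs to be True, which holds.
Soren is a knight, and the claim "Soren is the same type as Kai" is indeed True.
Kai is a knight, and the claim "Jing is a knight, or Walt is a knave" is indeed True.
Walt (knave): "Walt is a knight exactly when Tavi is a knight" — false. ✓
Jing is a knight, so "Soren is a knight if Tavi is a knight" must be True — and it is.

Tavi is a knight, Alice is a knight, Soren is a knight, Kai is a knight, Walt is a knave, and Jing is a knight.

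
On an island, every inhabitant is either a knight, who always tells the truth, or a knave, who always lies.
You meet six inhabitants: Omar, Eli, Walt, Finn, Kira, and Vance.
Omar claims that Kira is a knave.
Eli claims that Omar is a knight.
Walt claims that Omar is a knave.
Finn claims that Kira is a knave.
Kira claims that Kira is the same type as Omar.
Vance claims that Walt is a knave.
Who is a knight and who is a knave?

Omar is a knight, Eli is a knight, Walt is a knave, Finn is a knight, Kira is a knave, and Vance is a knight.

Omar (knight): "Kira is a knave" — true. ✓
Eli is a knight; "Omar is a knight" is true, as required.
As a knave, Walt's statement "Omar is a knave" should be false; it is.
Finn is a knight; "Kira is a knave" is true, as required.
As a knave, Kira's statement "Kira is the same type as Omar" should be false; it is.
Vance is a knight, so "Walt is a knave" must be true — and it is.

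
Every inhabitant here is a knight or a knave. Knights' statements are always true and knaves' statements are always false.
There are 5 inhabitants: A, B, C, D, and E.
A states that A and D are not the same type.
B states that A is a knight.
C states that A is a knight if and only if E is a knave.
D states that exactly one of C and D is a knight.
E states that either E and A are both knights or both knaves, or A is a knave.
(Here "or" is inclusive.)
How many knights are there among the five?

3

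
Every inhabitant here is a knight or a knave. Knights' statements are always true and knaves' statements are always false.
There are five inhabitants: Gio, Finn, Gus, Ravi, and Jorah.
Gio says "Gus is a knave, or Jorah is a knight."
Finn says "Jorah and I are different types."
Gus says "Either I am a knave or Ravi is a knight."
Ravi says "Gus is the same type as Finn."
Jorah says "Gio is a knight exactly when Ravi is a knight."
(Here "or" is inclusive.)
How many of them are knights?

3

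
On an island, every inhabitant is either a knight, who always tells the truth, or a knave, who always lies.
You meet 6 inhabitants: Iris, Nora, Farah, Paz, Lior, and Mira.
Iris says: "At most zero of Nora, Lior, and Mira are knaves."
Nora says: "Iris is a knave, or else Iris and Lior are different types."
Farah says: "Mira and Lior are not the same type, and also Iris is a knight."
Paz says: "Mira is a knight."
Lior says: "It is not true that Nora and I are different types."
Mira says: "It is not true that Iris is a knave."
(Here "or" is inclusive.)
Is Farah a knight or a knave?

Farah is a knave.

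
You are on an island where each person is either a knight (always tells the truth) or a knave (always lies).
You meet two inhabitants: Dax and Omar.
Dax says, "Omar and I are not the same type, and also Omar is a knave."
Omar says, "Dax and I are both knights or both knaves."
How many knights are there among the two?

1

The unique consistent assignment is Dax=knight, Omar=knave.
That has 1 knight.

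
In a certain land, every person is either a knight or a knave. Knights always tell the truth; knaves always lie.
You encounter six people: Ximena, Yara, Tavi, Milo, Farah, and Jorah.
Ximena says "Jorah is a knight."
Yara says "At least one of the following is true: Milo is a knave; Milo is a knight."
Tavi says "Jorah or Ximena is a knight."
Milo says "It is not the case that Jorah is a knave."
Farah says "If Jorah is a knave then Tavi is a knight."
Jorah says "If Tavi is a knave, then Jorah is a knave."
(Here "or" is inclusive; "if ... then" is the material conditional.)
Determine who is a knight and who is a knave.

Ximena is a knight, Yara is a knight, Tavi is a knight, Milo is a knight, Farah is a knight, and Jorah is a knight.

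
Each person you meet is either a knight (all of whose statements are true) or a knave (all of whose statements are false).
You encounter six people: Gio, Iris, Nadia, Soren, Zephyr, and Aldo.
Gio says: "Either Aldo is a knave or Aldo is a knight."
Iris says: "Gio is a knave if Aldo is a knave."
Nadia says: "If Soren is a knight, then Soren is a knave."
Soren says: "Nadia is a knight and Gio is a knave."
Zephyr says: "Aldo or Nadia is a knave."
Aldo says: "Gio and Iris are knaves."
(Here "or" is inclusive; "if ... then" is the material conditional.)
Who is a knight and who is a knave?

Gio is a knight, Iris is a knave, Nadia is a knight, Soren is a knave, Zephyr is a knight, and Aldo is a knave.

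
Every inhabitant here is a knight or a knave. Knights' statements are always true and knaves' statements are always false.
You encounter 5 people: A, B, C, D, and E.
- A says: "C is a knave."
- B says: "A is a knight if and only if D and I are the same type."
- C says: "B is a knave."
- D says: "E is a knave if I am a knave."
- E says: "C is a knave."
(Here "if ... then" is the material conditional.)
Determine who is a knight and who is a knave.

A is a knight; "C is a knave" is True, as required.
B is a knight, and the claim "A is a knight if and only if D and I are the same type" is indeed True.
As a knave, C's statement "B is a knave" should be False; it is.
As a knight, D's statement "E is a knave if I am a knave" should be True; it is.
E is a knight; "C is a knave" is True, as required.

A is a knight, B is a knight, C is a knave, D is a knight, and E is a knight.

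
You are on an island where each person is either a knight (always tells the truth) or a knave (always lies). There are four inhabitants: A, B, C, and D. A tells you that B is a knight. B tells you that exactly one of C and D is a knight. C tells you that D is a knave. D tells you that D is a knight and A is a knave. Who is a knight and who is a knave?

Knights: A, B, and C. Knaves: D.

A is a knight; "B is a knight" is True, as required.
As a knight, B's statement "exactly one of C and D is a knight" should be True; it is.
As a knight, C's statement "D is a knave" should be True; it is.
D is a knave, so "D is a knight and A is a knave" must be False — and it is.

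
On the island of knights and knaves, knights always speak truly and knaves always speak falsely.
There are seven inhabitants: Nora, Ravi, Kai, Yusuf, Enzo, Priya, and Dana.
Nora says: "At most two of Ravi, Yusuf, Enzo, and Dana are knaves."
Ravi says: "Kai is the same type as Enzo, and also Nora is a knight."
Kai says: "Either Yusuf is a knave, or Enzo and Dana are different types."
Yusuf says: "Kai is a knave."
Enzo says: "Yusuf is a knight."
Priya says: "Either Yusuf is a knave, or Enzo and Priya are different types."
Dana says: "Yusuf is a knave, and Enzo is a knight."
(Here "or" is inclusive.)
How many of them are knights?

2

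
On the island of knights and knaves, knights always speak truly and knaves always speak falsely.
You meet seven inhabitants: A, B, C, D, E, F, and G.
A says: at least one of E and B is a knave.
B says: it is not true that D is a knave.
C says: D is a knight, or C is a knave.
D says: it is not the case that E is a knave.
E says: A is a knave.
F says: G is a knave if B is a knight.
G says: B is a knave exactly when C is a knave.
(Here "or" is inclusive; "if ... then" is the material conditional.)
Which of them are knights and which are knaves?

Since A is a knave, "at least one of E and B is a knave" needs to be false, which holds.
As a knight, B's statement "it is not true that D is a knave" should be true; it is.
Since C is a knight, "D is a knight, or C is a knave" needs to be true, which holds.
D is a knight; "it is not the case that E is a knave" is true, as required.
E is a knight, and the claim "A is a knave" is indeed true.
F (knave): "G is a knave if B is a knight" — false. ✓
As a knight, G's statement "B is a knave exactly when C is a knave" should be true; it is.

A is a knave, B is a knight, C is a knight, D is a knight, E is a knight, F is a knave, and G is a knight.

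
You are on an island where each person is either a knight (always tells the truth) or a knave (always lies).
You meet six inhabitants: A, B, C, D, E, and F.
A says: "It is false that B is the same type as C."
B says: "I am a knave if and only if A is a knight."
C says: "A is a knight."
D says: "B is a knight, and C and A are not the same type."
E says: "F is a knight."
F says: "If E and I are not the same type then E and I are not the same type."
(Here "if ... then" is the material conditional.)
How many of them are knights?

2

The unique consistent assignment is A=knave, B=knave, C=knave, D=knave, E=knight, F=knight.
That has 2 knights.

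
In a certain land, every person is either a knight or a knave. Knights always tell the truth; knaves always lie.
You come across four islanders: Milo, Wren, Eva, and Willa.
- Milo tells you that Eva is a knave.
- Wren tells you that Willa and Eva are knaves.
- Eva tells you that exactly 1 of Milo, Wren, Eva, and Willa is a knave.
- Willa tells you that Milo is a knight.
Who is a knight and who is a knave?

Milo is a knight, Wren is a knave, Eva is a knave, and Willa is a knight.

Milo is a knight, and the claim "Eva is a knave" is indeed true.
Wren is a knave; "Willa and Eva are knaves" is False, as required.
Eva is a knave, and the claim "exactly 1 of Milo, Wren, Eva, and Willa is a knave" is indeed False.
Willa (knight): "Milo is a knight" — true. ✓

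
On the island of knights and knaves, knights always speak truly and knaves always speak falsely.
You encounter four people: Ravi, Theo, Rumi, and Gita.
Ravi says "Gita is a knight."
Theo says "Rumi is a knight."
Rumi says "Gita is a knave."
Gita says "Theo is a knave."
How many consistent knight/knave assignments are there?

2

Consistent assignments:
  Ravi=knight, Theo=knave, Rumi=knave, Gita=knight
  Ravi=knave, Theo=knight, Rumi=knight, Gita=knave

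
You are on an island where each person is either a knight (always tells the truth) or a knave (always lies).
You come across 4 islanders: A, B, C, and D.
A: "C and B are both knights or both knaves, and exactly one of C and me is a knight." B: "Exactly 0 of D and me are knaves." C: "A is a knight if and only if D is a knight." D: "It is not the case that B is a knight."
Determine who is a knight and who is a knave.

A is a knave; "C and B are both knights or both knaves, and exactly one of C and me is a knight" is False, as required.
Since B is a knave, "exactly 0 of D and me are knaves" needs to be False, which holds.
C (knave): "A is a knight if and only if D is a knight" — False. ✓
D (knight): "it is not the case that B is a knight" — true. ✓

Knights: D. Knaves: A, B, and C.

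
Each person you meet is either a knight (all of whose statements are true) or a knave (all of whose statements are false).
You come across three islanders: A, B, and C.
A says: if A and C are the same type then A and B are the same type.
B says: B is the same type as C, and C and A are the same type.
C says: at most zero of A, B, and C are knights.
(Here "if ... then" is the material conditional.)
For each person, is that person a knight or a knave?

A is a knight, B is a knave, and C is a knave.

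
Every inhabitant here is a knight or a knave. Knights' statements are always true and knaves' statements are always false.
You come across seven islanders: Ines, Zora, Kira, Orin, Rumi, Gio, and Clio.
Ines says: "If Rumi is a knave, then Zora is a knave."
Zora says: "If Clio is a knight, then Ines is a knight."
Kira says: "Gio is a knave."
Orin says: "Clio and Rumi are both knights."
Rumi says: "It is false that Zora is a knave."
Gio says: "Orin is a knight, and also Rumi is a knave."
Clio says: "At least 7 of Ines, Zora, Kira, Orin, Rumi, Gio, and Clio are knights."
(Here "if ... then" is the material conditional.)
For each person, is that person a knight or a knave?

Since Ines is a knight, "if Rumi is a knave, then Zora is a knave" needs to be true, which holds.
Zora is a knight, so "if Clio is a knight, then Ines is a knight" must be true — and it is.
As a knight, Kira's statement "Gio is a knave" should be true; it is.
Orin is a knave, and the claim "Clio and Rumi are both knights" is indeed False.
Since Rumi is a knight, "it is false that Zora is a knave" needs to be true, which holds.
Gio is a knave; "Orin is a knight, and also Rumi is a knave" is False, as required.
Since Clio is a knave, "at least 7 of Ines, Zora, Kira, Orin, Rumi, Gio, and Clio are knights" needs to be False, which holds.

Ines is a knight, Zora is a knight, Kira is a knight, Orin is a knave, Rumi is a knight, Gio is a knave, and Clio is a knave.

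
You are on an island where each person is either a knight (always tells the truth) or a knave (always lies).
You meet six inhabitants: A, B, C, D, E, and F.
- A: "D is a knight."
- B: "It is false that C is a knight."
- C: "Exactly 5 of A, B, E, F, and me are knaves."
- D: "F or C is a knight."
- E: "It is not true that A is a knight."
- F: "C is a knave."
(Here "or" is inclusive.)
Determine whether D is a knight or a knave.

D is a knight.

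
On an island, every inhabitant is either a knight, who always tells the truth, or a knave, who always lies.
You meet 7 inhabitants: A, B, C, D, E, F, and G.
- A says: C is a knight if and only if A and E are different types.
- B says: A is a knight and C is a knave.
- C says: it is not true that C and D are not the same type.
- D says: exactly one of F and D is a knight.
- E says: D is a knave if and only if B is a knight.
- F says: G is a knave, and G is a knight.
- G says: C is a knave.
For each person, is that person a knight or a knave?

Since A is a knave, "C is a knight if and only if A and E are different types" needs to be false, which holds.
Since B is a knave, "A is a knight and C is a knave" needs to be false, which holds.
C is a knave; "it is not true that C and D are not the same type" is false, as required.
D is a knight, so "exactly one of F and D is a knight" must be True — and it is.
As a knight, E's statement "D is a knave if and only if B is a knight" should be True; it is.
F is a knave, so "G is a knave, and G is a knight" must be false — and it is.
G is a knight; "C is a knave" is True, as required.

Knights: D, E, and G. Knaves: A, B, C, and F.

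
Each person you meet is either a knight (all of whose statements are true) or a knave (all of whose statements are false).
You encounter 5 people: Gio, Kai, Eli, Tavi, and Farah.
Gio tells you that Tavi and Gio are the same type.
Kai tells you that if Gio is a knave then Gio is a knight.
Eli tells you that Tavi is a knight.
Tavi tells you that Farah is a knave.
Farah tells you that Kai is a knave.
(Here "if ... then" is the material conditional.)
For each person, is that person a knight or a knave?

Gio is a knight, Kai is a knight, Eli is a knight, Tavi is a knight, and Farah is a knave.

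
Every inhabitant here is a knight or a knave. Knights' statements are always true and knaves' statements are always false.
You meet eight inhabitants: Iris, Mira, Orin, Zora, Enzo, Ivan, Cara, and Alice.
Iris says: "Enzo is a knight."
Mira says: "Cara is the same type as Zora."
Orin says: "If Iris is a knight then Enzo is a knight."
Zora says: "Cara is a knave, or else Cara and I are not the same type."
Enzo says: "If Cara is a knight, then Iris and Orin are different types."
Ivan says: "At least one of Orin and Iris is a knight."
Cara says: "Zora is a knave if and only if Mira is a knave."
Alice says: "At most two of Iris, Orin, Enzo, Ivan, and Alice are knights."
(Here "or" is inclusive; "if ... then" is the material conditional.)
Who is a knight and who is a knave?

Iris is a knight, Mira is a knave, Orin is a knight, Zora is a knight, Enzo is a knight, Ivan is a knight, Cara is a knave, and Alice is a knave.

Iris is a knight, so "Enzo is a knight" must be true — and it is.
As a knave, Mira's statement "Cara is the same type as Zora" should be false; it is.
As a knight, Orin's statement "if Iris is a knight then Enzo is a knight" should be true; it is.
Zora is a knight; "Cara is a knave, or else Cara and I are not the same type" is true, as required.
Enzo is a knight, and the claim "if Cara is a knight, then Iris and Orin are different types" is indeed true.
Ivan is a knight; "at least one of Orin and Iris is a knight" is true, as required.
As a knave, Cara's statement "Zora is a knave if and only if Mira is a knave" should be false; it is.
Alice is a knave, and the claim "at most two of Iris, Orin, Enzo, Ivan, and Alice are knights" is indeed false.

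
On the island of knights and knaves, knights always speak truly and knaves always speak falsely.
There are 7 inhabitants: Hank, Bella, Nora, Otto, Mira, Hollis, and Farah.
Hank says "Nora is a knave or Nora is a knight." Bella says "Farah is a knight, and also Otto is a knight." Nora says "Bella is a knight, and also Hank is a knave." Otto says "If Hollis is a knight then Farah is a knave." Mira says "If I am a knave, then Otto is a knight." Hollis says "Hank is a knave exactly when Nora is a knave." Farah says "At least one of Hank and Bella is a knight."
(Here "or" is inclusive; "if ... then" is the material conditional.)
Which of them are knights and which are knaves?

Hank is a knight, Bella is a knight, Nora is a knave, Otto is a knight, Mira is a knight, Hollis is a knave, and Farah is a knight.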